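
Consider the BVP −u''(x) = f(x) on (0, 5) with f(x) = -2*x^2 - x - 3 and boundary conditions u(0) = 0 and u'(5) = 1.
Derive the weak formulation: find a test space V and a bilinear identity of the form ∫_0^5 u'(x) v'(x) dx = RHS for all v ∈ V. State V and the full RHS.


V = {v ∈ H^1(0, 5) : v(0) = 0} (test functions vanish at x = 0 where u is specified); weak form: ∫_0^5 u'v' dx = ∫_0^5 (-2*x^2 - x - 3) v dx + v(5) for all v ∈ V.

Multiply both sides by a test function v and integrate from 0 to 5:
  ∫_0^5 −u''(x) v(x) dx = ∫_0^5 f(x) v(x) dx.
Integrate the LHS by parts once:
  ∫_0^5 −u'' v dx = −[u'(x) v(x)]_0^5 + ∫_0^5 u'(x) v'(x) dx.
Thus ∫_0^5 u'(x) v'(x) dx = ∫_0^5 f(x) v(x) dx + [u'(x) v(x)]_0^5.
Choose V so that boundary terms are either known or forced to vanish.
Mixed BC: u(0) = 0 (Dirichlet) and u'(5) = 1 (Neumann). Define V = {v ∈ H^1(0, 5) : v(0) = 0}. Then [u' v]_0^5 = u'(5)·v(5) − u'(0)·0 = v(5).
Weak formulation: find u (satisfying any essential BC) such that ∫_0^5 u'(x) v'(x) dx = ∫_0^5 f v dx + v(5) for all v ∈ V (Dirichlet at 0 absorbed into V; Neumann datum at x = 5 contributes the boundary term).
Substituting f(x) = -2*x^2 - x - 3, the right-hand side is ∫_0^5 (-2*x^2 - x - 3) v dx + v(5).


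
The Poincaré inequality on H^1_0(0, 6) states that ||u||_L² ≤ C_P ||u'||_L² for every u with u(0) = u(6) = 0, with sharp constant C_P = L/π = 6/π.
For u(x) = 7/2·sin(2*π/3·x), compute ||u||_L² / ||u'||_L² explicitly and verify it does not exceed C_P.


||u||_L² / ||u'||_L² = 3/(2*π) < C_P = 6/π.

u(x) = 7/2·sin(2*π/3·x), so u'(x) = 7*π*cos(2*π*x/3)/3.
Writing u(x) = A·sin(kπx/L) with A = 7/2 and k = 4, use ∫_0^L sin²(kπx/L) dx = L/2 and ∫_0^L cos²(kπx/L) dx = L/2.
u² = 49/4·sin²(2*π/3·x) and (u')² = 49*π^2/9·cos²(2*π/3·x), and each of sin², cos² integrates to L/2 = 3 over (0, 6).
∫_0^6 u² dx = 147/4, so ||u||_L² = 7*sqrt(3)/2.
∫_0^6 (u')² dx = 49*π^2/3, so ||u'||_L² = 7*sqrt(3)*π/3.
Ratio ||u||_L² / ||u'||_L² = 3/(2*π).
Sharp Poincaré constant on H^1_0(0, 6) is C_P = L/π = 6/π, achieved by sin(π/6·x).
This is the k = 4 harmonic; the ratio L/(kπ) is strictly less than C_P = L/π, consistent with the sharp inequality ||u||_L² ≤ C_P ||u'||_L².


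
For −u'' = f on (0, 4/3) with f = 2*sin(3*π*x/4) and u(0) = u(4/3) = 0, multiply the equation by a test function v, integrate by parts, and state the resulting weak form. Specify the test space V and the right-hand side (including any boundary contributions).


V = H^1_0(0, 4/3) (so v(0) = v(4/3) = 0); weak form: ∫_0^4/3 u'v' dx = ∫_0^4/3 (2*sin(3*π*x/4)) v dx for all v ∈ V.

Multiply both sides by a test function v and integrate from 0 to 4/3:
  ∫_0^4/3 −u''(x) v(x) dx = ∫_0^4/3 f(x) v(x) dx.
Integrate the LHS by parts once:
  ∫_0^4/3 −u'' v dx = −[u'(x) v(x)]_0^4/3 + ∫_0^4/3 u'(x) v'(x) dx.
Thus ∫_0^4/3 u'(x) v'(x) dx = ∫_0^4/3 f(x) v(x) dx + [u'(x) v(x)]_0^4/3.
Choose V so that boundary terms are either known or forced to vanish.
u is Dirichlet: u(0) = u(4/3) = 0. Let V = H^1_0(0, 4/3); then v(0) = v(4/3) = 0, and [u' v]_0^4/3 = 0.
Weak formulation: find u (satisfying any essential BC) such that ∫_0^4/3 u'(x) v'(x) dx = ∫_0^4/3 f v dx for all v ∈ V.
Substituting f(x) = 2*sin(3*π*x/4), the right-hand side is ∫_0^4/3 (2*sin(3*π*x/4)) v dx.


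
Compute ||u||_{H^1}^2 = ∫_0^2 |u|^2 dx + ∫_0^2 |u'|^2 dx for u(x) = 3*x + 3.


||u||_{H^1}^2 = 96

The H^1 norm (squared) on an interval (0, L) is
  ||u||_{H^1}^2 = ∫_0^L u(x)^2 dx + ∫_0^L u'(x)^2 dx.
Compute u'(x) = 3.
Then u(x)^2 = 9*x**2 + 18*x + 9 and u'(x)^2 = 9.
Integrate each monomial from 0 to 2 using ∫_0^2 c·x^n dx = c·2^(n+1)/(n+1):
  ∫_0^2 u(x)^2 dx = ∫_0^2 (9*x^2 + 18*x + 9) dx. Term by term:
    ∫_0^2 9*x^2 dx = 24;  ∫_0^2 18*x dx = 36;  ∫_0^2 9 dx = 18.
  Sum: 24 + 36 + 18 = 78.
  ∫_0^2 u'(x)^2 dx = ∫_0^2 (9) dx. Term by term:
    ∫_0^2 9 dx = 18.
Adding: ||u||_{H^1}^2 = 78 + 18 = 96.


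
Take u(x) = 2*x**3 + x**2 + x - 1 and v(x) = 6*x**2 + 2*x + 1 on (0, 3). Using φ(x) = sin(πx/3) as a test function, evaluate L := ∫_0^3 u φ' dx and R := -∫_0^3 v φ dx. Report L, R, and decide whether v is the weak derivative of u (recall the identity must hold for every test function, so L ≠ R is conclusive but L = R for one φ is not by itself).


LHS = -186/π + 648/π^3, RHS = -186/π + 648/π^3. Yes, v = u' weakly.

u(x) = 2*x**3 + x**2 + x - 1, classical derivative u'(x) = 6*x**2 + 2*x + 1.
φ(x) = sin(πx/3), so φ'(x) = π*cos(π*x/3)/3.
Note φ(0) = φ(3) = 0, so the boundary term u·φ vanishes.
LHS = ∫_0^3 u(x) φ'(x) dx = ∫_0^3 (2*π*x^3*cos(π*x/3)/3 + π*x^2*cos(π*x/3)/3 + π*x*cos(π*x/3)/3 - π*cos(π*x/3)/3) dx. Term by term:
  ∫_0^3 -π*cos(π*x/3)/3 dx = 0;  ∫_0^3 π*x*cos(π*x/3)/3 dx = -6/π;  ∫_0^3 π*x^2*cos(π*x/3)/3 dx = -18/π;
  ∫_0^3 2*π*x^3*cos(π*x/3)/3 dx = -162/π + 648/π^3.
Sum: 0 − 6/π − 18/π + -162/π + 648/π^3 = -186/π + 648/π^3.
So LHS = -186/π + 648/π^3.
∫_0^3 v(x) φ(x) dx = ∫_0^3 (6*x^2*sin(π*x/3) + 2*x*sin(π*x/3) + sin(π*x/3)) dx. Term by term:
  ∫_0^3 2*x*sin(π*x/3) dx = 18/π;  ∫_0^3 6*x^2*sin(π*x/3) dx = -648/π^3 + 162/π;  ∫_0^3 sin(π*x/3) dx = 6/π.
Sum: 18/π + -648/π^3 + 162/π + 6/π = -648/π^3 + 186/π.
So RHS = -∫_0^3 v(x) φ(x) dx = -186/π + 648/π^3.
LHS = RHS, so the identity holds for this test φ.
Moreover u is smooth here and v(x) = u'(x) = 6*x**2 + 2*x + 1 pointwise, so the identity holds for every test function. Hence v is the weak derivative of u.


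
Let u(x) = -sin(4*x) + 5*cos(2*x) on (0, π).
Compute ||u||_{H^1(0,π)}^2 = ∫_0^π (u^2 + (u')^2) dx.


||u||_{H^1(0,π)}^2 = 71*π

u'(x) = -10*sin(2*x) - 4*cos(4*x).
Expand u² and (u')² and integrate term by term on (0, π), using: for integers n ≥ 1, ∫_0^π sin²(nx) dx = ∫_0^π cos²(nx) dx = π/2; for n ≠ n', ∫_0^π sin(nx)sin(n'x) dx = ∫_0^π cos(nx)cos(n'x) dx = 0; and by product-to-sum, ∫_0^π sin(nx)cos(n'x) dx = ½∫_0^π [sin((n+n')x) + sin((n−n')x)] dx, which is 0 when n+n' is even and 2n/(n²−n'²) when n+n' is odd (it need not vanish on (0, π)).
  u² squared terms: (-1)²·∫sin(4x)² dx = 1·π/2 = π/2;  (5)²·∫cos(2x)² dx = 25·π/2 = 25*π/2.
  u² cross terms: 2·(-1)·(5)·∫sin(4x)·cos(2x) dx = -10·(0) = 0.
  So ∫_0^π u² dx = π/2 + 25*π/2 + 0 = 13*π.
  (u')² squared terms: (-10)²·∫sin(2x)² dx = 100·π/2 = 50*π;  (-4)²·∫cos(4x)² dx = 16·π/2 = 8*π.
  (u')² cross terms: 2·(-10)·(-4)·∫sin(2x)·cos(4x) dx = 80·(0) = 0.
  So ∫_0^π (u')² dx = 50*π + 8*π + 0 = 58*π.
||u||_{H^1}^2 = (13*π) + (58*π) = 71*π.


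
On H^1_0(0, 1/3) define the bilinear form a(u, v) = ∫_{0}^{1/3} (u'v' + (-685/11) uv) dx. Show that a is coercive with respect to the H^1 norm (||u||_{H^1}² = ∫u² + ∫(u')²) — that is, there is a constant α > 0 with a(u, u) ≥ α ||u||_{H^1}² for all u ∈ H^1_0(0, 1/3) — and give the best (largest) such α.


α = (-685 + 99*π^2)/(11*(1 + 9*π^2))

Coercivity of a(·,·) on H^1_0(0, 1/3) means a(u, u) ≥ α ||u||_{H^1}² for every u ∈ H^1_0.
The interval has length L = 1/3, and Poincaré/coercivity depend only on L. Here a(u, u) = ∫(u')² + (-685/11)·∫u².
Here c = -685/11 < 0 with |c| < (π/L)² = 9*π^2, so coercivity still holds. The condition a(u,u) ≥ α||u||_{H^1}² reads (1−α)∫(u')² ≥ (α−c)∫u². Any admissible α is ≤ 1 (rapidly oscillating u have ∫u²/∫(u')² → 0), and α = 1 would force 0 ≥ (1−c)∫u², impossible since c < 1; so 1−α > 0. By the sharp Poincaré inequality on H^1_0 of an interval of length L, ∫(u')² ≥ (π/L)²∫u² with equality for the first sine mode sin(π(x−x₀)/L) (x₀ the left endpoint), so the inequality holds for all u iff (1−α)(π/L)² ≥ α − c, i.e. α ≤ ((π/L)² + c)/((π/L)² + 1) = (1 + c(L/π)²)/(1 + (L/π)²). (Direct route, valid since c ≤ 0: Poincaré gives c∫u² ≥ c(L/π)²∫(u')², so a(u,u) ≥ (1 + c(L/π)²)∫(u')², while ||u||_{H^1}² ≤ (1 + (L/π)²)∫(u')²; dividing yields the same α.) With (π/L)² = 9*π^2 and c = -685/11, the largest admissible constant is α = ((π/L)² + c)/((π/L)² + 1).
Simplifying, α = (-685 + 99*π^2)/(11*(1 + 9*π^2)).


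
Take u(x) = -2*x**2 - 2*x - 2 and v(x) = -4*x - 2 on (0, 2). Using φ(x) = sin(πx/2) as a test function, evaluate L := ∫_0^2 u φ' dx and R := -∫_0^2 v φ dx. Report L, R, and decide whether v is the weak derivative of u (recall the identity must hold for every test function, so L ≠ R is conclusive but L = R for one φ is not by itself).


LHS = 24/π, RHS = 24/π. Yes, v = u' weakly.

u(x) = -2*x**2 - 2*x - 2, classical derivative u'(x) = -4*x - 2.
φ(x) = sin(πx/2), so φ'(x) = π*cos(π*x/2)/2.
Note φ(0) = φ(2) = 0, so the boundary term u·φ vanishes.
LHS = ∫_0^2 u(x) φ'(x) dx = ∫_0^2 (-π*x^2*cos(π*x/2) - π*x*cos(π*x/2) - π*cos(π*x/2)) dx. Term by term:
  ∫_0^2 -π*cos(π*x/2) dx = 0;  ∫_0^2 -π*x*cos(π*x/2) dx = 8/π;  ∫_0^2 -π*x^2*cos(π*x/2) dx = 16/π.
Sum: 0 + 8/π + 16/π = 24/π.
So LHS = 24/π.
∫_0^2 v(x) φ(x) dx = ∫_0^2 (-4*x*sin(π*x/2) - 2*sin(π*x/2)) dx. Term by term:
  ∫_0^2 -2*sin(π*x/2) dx = -8/π;  ∫_0^2 -4*x*sin(π*x/2) dx = -16/π.
Sum: -8/π − 16/π = -24/π.
So RHS = -∫_0^2 v(x) φ(x) dx = 24/π.
LHS = RHS, so the identity holds for this test φ.
Moreover u is smooth here and v(x) = u'(x) = -4*x - 2 pointwise, so the identity holds for every test function. Hence v is the weak derivative of u.


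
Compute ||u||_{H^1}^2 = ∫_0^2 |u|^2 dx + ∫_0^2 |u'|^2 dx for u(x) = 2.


||u||_{H^1}^2 = 8

The H^1 norm (squared) on an interval (0, L) is
  ||u||_{H^1}^2 = ∫_0^L u(x)^2 dx + ∫_0^L u'(x)^2 dx.
Compute u'(x) = 0.
Then u(x)^2 = 4 and u'(x)^2 = 0.
Integrate each monomial from 0 to 2 using ∫_0^2 c·x^n dx = c·2^(n+1)/(n+1):
  ∫_0^2 u(x)^2 dx = ∫_0^2 (4) dx. Term by term:
    ∫_0^2 4 dx = 8.
  ∫_0^2 u'(x)^2 dx = ∫_0^2 (0) dx. Term by term:
    ∫_0^2 0 dx = 0.
Adding: ||u||_{H^1}^2 = 8 + 0 = 8.


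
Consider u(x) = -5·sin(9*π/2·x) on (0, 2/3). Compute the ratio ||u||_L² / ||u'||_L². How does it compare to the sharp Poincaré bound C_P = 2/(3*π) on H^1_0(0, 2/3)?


||u||_L² / ||u'||_L² = 2/(9*π) < C_P = 2/(3*π).

u(x) = -5·sin(9*π/2·x), so u'(x) = -45*π*cos(9*π*x/2)/2.
Writing u(x) = A·sin(kπx/L) with A = -5 and k = 3, use ∫_0^L sin²(kπx/L) dx = L/2 and ∫_0^L cos²(kπx/L) dx = L/2.
u² = 25·sin²(9*π/2·x) and (u')² = 2025*π^2/4·cos²(9*π/2·x), and each of sin², cos² integrates to L/2 = 1/3 over (0, 2/3).
∫_0^2/3 u² dx = 25/3, so ||u||_L² = 5*sqrt(3)/3.
∫_0^2/3 (u')² dx = 675*π^2/4, so ||u'||_L² = 15*sqrt(3)*π/2.
Ratio ||u||_L² / ||u'||_L² = 2/(9*π).
Sharp Poincaré constant on H^1_0(0, 2/3) is C_P = L/π = 2/(3*π), achieved by sin(3*π/2·x).
This is the k = 3 harmonic; the ratio L/(kπ) is strictly less than C_P = L/π, consistent with the sharp inequality ||u||_L² ≤ C_P ||u'||_L².


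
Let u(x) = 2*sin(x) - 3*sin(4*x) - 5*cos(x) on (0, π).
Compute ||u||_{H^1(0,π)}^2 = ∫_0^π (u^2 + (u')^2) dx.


||u||_{H^1(0,π)}^2 = 32 + 211*π/2

u'(x) = 5*sin(x) + 2*cos(x) - 12*cos(4*x).
Expand u² and (u')² and integrate term by term on (0, π), using: for integers n ≥ 1, ∫_0^π sin²(nx) dx = ∫_0^π cos²(nx) dx = π/2; for n ≠ n', ∫_0^π sin(nx)sin(n'x) dx = ∫_0^π cos(nx)cos(n'x) dx = 0; and by product-to-sum, ∫_0^π sin(nx)cos(n'x) dx = ½∫_0^π [sin((n+n')x) + sin((n−n')x)] dx, which is 0 when n+n' is even and 2n/(n²−n'²) when n+n' is odd (it need not vanish on (0, π)).
  u² squared terms: (-5)²·∫cos(x)² dx = 25·π/2 = 25*π/2;  (-3)²·∫sin(4x)² dx = 9·π/2 = 9*π/2;  (2)²·∫sin(x)² dx = 4·π/2 = 2*π.
  u² cross terms: 2·(-5)·(-3)·∫cos(x)·sin(4x) dx = 30·(8/15) = 16;  2·(-5)·(2)·∫cos(x)·sin(x) dx = -20·(0) = 0;  2·(-3)·(2)·∫sin(4x)·sin(x) dx = -12·(0) = 0.
  So ∫_0^π u² dx = 25*π/2 + 9*π/2 + 2*π + 16 + 0 + 0 = 16 + 19*π.
  (u')² squared terms: (-12)²·∫cos(4x)² dx = 144·π/2 = 72*π;  (2)²·∫cos(x)² dx = 4·π/2 = 2*π;  (5)²·∫sin(x)² dx = 25·π/2 = 25*π/2.
  (u')² cross terms: 2·(-12)·(2)·∫cos(4x)·cos(x) dx = -48·(0) = 0;  2·(-12)·(5)·∫cos(4x)·sin(x) dx = -120·(-2/15) = 16;  2·(2)·(5)·∫cos(x)·sin(x) dx = 20·(0) = 0.
  So ∫_0^π (u')² dx = 72*π + 2*π + 25*π/2 + 0 + 16 + 0 = 16 + 173*π/2.
||u||_{H^1}^2 = (16 + 19*π) + (16 + 173*π/2) = 32 + 211*π/2.


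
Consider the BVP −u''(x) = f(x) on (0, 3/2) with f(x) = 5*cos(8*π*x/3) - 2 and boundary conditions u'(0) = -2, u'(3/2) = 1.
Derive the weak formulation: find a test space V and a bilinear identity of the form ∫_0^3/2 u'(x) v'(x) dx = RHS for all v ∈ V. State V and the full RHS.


V = H^1(0, 3/2) (v unrestricted at boundary; u is determined up to an additive constant); weak form: ∫_0^3/2 u'v' dx = ∫_0^3/2 (5*cos(8*π*x/3) - 2) v dx + v(3/2) + 2·v(0) for all v ∈ V.

Multiply both sides by a test function v and integrate from 0 to 3/2:
  ∫_0^3/2 −u''(x) v(x) dx = ∫_0^3/2 f(x) v(x) dx.
Integrate the LHS by parts once:
  ∫_0^3/2 −u'' v dx = −[u'(x) v(x)]_0^3/2 + ∫_0^3/2 u'(x) v'(x) dx.
Thus ∫_0^3/2 u'(x) v'(x) dx = ∫_0^3/2 f(x) v(x) dx + [u'(x) v(x)]_0^3/2.
Choose V so that boundary terms are either known or forced to vanish.
u has inhomogeneous Neumann u'(0) = -2, u'(3/2) = 1. [u' v]_0^3/2 = (1)·v(3/2) − (-2)·v(0) = v(3/2) + 2·v(0). Take V = H^1(0, 3/2); boundary term becomes part of RHS.
Weak formulation: find u (satisfying any essential BC) such that ∫_0^3/2 u'(x) v'(x) dx = ∫_0^3/2 f v dx + v(3/2) + 2·v(0) for all v ∈ V (Neumann data are natural BCs: they enter the RHS as boundary terms).
Substituting f(x) = 5*cos(8*π*x/3) - 2, the right-hand side is ∫_0^3/2 (5*cos(8*π*x/3) - 2) v dx + v(3/2) + 2·v(0).
Compatibility check (pure Neumann): taking v ≡ 1 ∈ V gives 0 = ∫_0^3/2 f dx + (1) − (-2), i.e. ∫_0^3/2 f dx must equal u'(0) − u'(3/2) = -3. Indeed ∫_0^3/2 (5*cos(8*π*x/3) - 2) dx = -3, so the data are compatible. The solution is then unique only up to an additive constant (fix it e.g. by requiring ∫_0^3/2 u dx = 0).


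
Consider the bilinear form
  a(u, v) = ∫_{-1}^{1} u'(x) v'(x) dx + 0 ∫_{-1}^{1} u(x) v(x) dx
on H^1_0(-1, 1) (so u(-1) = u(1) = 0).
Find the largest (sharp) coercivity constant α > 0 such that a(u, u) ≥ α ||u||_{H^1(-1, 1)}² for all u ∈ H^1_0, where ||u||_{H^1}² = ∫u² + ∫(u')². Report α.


α = π^2/(4 + π^2)

Coercivity of a(·,·) on H^1_0(-1, 1) means a(u, u) ≥ α ||u||_{H^1}² for every u ∈ H^1_0.
The interval has length L = 2, and Poincaré/coercivity depend only on L. Here a(u, u) = ∫(u')² + (0)·∫u².
Here c = 0, so a(u,u) = ∫(u')² alone. The condition a(u,u) ≥ α||u||_{H^1}² reads (1−α)∫(u')² ≥ (α−c)∫u². Any admissible α is ≤ 1 (rapidly oscillating u have ∫u²/∫(u')² → 0), and α = 1 would force 0 ≥ (1−c)∫u², impossible since c < 1; so 1−α > 0. By the sharp Poincaré inequality on H^1_0 of an interval of length L, ∫(u')² ≥ (π/L)²∫u² with equality for the first sine mode sin(π(x−x₀)/L) (x₀ the left endpoint), so the inequality holds for all u iff (1−α)(π/L)² ≥ α − c, i.e. α ≤ ((π/L)² + c)/((π/L)² + 1) = (1 + c(L/π)²)/(1 + (L/π)²). (Direct route, valid since c ≤ 0: Poincaré gives c∫u² ≥ c(L/π)²∫(u')², so a(u,u) ≥ (1 + c(L/π)²)∫(u')², while ||u||_{H^1}² ≤ (1 + (L/π)²)∫(u')²; dividing yields the same α.) With (π/L)² = π^2/4 and c = 0, the largest admissible constant is α = ((π/L)² + c)/((π/L)² + 1).
Simplifying, α = π^2/(4 + π^2).


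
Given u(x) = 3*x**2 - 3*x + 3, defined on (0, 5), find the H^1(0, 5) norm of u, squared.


||u||_{H^1}^2 = 9705/2

The H^1 norm (squared) on an interval (0, L) is
  ||u||_{H^1}^2 = ∫_0^L u(x)^2 dx + ∫_0^L u'(x)^2 dx.
Compute u'(x) = 6*x - 3.
Then u(x)^2 = 9*x**4 - 18*x**3 + 27*x**2 - 18*x + 9 and u'(x)^2 = 36*x**2 - 36*x + 9.
Integrate each monomial from 0 to 5 using ∫_0^5 c·x^n dx = c·5^(n+1)/(n+1):
  ∫_0^5 u(x)^2 dx = ∫_0^5 (9*x^4 - 18*x^3 + 27*x^2 - 18*x + 9) dx. Term by term:
    ∫_0^5 9*x^4 dx = 5625;  ∫_0^5 -18*x^3 dx = -5625/2;  ∫_0^5 27*x^2 dx = 1125;
    ∫_0^5 -18*x dx = -225;  ∫_0^5 9 dx = 45.
  Sum: 5625 − 5625/2 + 1125 − 225 + 45 = 7515/2.
  ∫_0^5 u'(x)^2 dx = ∫_0^5 (36*x^2 - 36*x + 9) dx. Term by term:
    ∫_0^5 36*x^2 dx = 1500;  ∫_0^5 -36*x dx = -450;  ∫_0^5 9 dx = 45.
  Sum: 1500 − 450 + 45 = 1095.
Adding: ||u||_{H^1}^2 = 7515/2 + 1095 = 9705/2.


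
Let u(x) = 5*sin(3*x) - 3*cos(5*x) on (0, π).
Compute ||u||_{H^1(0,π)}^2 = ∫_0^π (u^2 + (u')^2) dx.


||u||_{H^1(0,π)}^2 = 242*π

u'(x) = 15*sin(5*x) + 15*cos(3*x).
Expand u² and (u')² and integrate term by term on (0, π), using: for integers n ≥ 1, ∫_0^π sin²(nx) dx = ∫_0^π cos²(nx) dx = π/2; for n ≠ n', ∫_0^π sin(nx)sin(n'x) dx = ∫_0^π cos(nx)cos(n'x) dx = 0; and by product-to-sum, ∫_0^π sin(nx)cos(n'x) dx = ½∫_0^π [sin((n+n')x) + sin((n−n')x)] dx, which is 0 when n+n' is even and 2n/(n²−n'²) when n+n' is odd (it need not vanish on (0, π)).
  u² squared terms: (-3)²·∫cos(5x)² dx = 9·π/2 = 9*π/2;  (5)²·∫sin(3x)² dx = 25·π/2 = 25*π/2.
  u² cross terms: 2·(-3)·(5)·∫cos(5x)·sin(3x) dx = -30·(0) = 0.
  So ∫_0^π u² dx = 9*π/2 + 25*π/2 + 0 = 17*π.
  (u')² squared terms: (15)²·∫cos(3x)² dx = 225·π/2 = 225*π/2;  (15)²·∫sin(5x)² dx = 225·π/2 = 225*π/2.
  (u')² cross terms: 2·(15)·(15)·∫cos(3x)·sin(5x) dx = 450·(0) = 0.
  So ∫_0^π (u')² dx = 225*π/2 + 225*π/2 + 0 = 225*π.
||u||_{H^1}^2 = (17*π) + (225*π) = 242*π.


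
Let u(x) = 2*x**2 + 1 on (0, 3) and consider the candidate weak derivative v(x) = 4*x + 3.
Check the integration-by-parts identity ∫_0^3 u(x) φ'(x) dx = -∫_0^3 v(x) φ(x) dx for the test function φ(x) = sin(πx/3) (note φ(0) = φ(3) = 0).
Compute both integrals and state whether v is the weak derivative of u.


LHS = -36/π, RHS = -54/π. No, v is not the weak derivative of u.

u(x) = 2*x**2 + 1, classical derivative u'(x) = 4*x.
φ(x) = sin(πx/3), so φ'(x) = π*cos(π*x/3)/3.
Note φ(0) = φ(3) = 0, so the boundary term u·φ vanishes.
LHS = ∫_0^3 u(x) φ'(x) dx = ∫_0^3 (2*π*x^2*cos(π*x/3)/3 + π*cos(π*x/3)/3) dx. Term by term:
  ∫_0^3 π*cos(π*x/3)/3 dx = 0;  ∫_0^3 2*π*x^2*cos(π*x/3)/3 dx = -36/π.
Sum: 0 − 36/π = -36/π.
So LHS = -36/π.
∫_0^3 v(x) φ(x) dx = ∫_0^3 (4*x*sin(π*x/3) + 3*sin(π*x/3)) dx. Term by term:
  ∫_0^3 3*sin(π*x/3) dx = 18/π;  ∫_0^3 4*x*sin(π*x/3) dx = 36/π.
Sum: 18/π + 36/π = 54/π.
So RHS = -∫_0^3 v(x) φ(x) dx = -54/π.
LHS − RHS = 18/π ≠ 0, so the identity fails.
(For a valid weak derivative the identity must hold for EVERY test function, in particular this one. The failure shows v is NOT the weak derivative of u.)
Correct weak derivative would be u'(x) = 4*x.


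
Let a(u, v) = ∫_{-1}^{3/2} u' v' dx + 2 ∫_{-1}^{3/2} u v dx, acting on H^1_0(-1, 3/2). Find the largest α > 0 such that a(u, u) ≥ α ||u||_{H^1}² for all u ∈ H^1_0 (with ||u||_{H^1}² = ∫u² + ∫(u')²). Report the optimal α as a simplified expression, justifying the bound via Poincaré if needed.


α = 1

Coercivity of a(·,·) on H^1_0(-1, 3/2) means a(u, u) ≥ α ||u||_{H^1}² for every u ∈ H^1_0.
The interval has length L = 5/2, and Poincaré/coercivity depend only on L. Here a(u, u) = ∫(u')² + (2)·∫u².
Here c = 2 ≥ 1, so a(u,u) = ∫(u')² + c∫u² ≥ ∫(u')² + ∫u² = ||u||_{H^1}², i.e. α = 1 works. No larger α is possible: a(u,u) ≥ α||u||_{H^1}² means (1−α)∫(u')² ≥ (α−c)∫u², and for the modes u_n = sin(nπ(x−x₀)/L) (x₀ the left endpoint) one has ∫u_n²/∫(u_n')² = (L/(nπ))² → 0, so a(u_n,u_n)/||u_n||_{H^1}² → 1. Hence the optimal constant is α = 1.
Therefore α = 1.


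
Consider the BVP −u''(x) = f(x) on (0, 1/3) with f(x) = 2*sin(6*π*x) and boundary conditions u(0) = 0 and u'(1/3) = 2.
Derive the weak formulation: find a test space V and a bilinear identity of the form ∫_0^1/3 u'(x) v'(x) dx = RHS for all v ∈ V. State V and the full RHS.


V = {v ∈ H^1(0, 1/3) : v(0) = 0} (test functions vanish at x = 0 where u is specified); weak form: ∫_0^1/3 u'v' dx = ∫_0^1/3 (2*sin(6*π*x)) v dx + 2·v(1/3) for all v ∈ V.

Multiply both sides by a test function v and integrate from 0 to 1/3:
  ∫_0^1/3 −u''(x) v(x) dx = ∫_0^1/3 f(x) v(x) dx.
Integrate the LHS by parts once:
  ∫_0^1/3 −u'' v dx = −[u'(x) v(x)]_0^1/3 + ∫_0^1/3 u'(x) v'(x) dx.
Thus ∫_0^1/3 u'(x) v'(x) dx = ∫_0^1/3 f(x) v(x) dx + [u'(x) v(x)]_0^1/3.
Choose V so that boundary terms are either known or forced to vanish.
Mixed BC: u(0) = 0 (Dirichlet) and u'(1/3) = 2 (Neumann). Define V = {v ∈ H^1(0, 1/3) : v(0) = 0}. Then [u' v]_0^1/3 = u'(1/3)·v(1/3) − u'(0)·0 = 2·v(1/3).
Weak formulation: find u (satisfying any essential BC) such that ∫_0^1/3 u'(x) v'(x) dx = ∫_0^1/3 f v dx + 2·v(1/3) for all v ∈ V (Dirichlet at 0 absorbed into V; Neumann datum at x = 1/3 contributes the boundary term).
Substituting f(x) = 2*sin(6*π*x), the right-hand side is ∫_0^1/3 (2*sin(6*π*x)) v dx + 2·v(1/3).


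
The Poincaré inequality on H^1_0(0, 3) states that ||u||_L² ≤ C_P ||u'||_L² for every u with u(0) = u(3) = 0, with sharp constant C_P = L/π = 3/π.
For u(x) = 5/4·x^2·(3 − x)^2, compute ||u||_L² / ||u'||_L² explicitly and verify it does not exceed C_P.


||u||_L² / ||u'||_L² = sqrt(3)/2 < C_P = 3/π.

u(x) = 5/4·x^2·(3 − x)^2, so u'(x) = 5*x*(x - 3)*(2*x - 3)/2.
u(x) = 5/4·x^2·(3 − x)^2 vanishes at x = 0 and x = 3, so u ∈ H^1_0(0, 3). Differentiate via the product rule and integrate the resulting polynomials term by term.
  ∫_0^3 u² dx = ∫_0^3 (25*x^8/16 - 75*x^7/4 + 675*x^6/8 - 675*x^5/4 + 2025*x^4/16) dx. Term by term:
    ∫_0^3 25*x^8/16 dx = 54675/16;  ∫_0^3 -75*x^7/4 dx = -492075/32;  ∫_0^3 675*x^6/8 dx = 1476225/56;
    ∫_0^3 -675*x^5/4 dx = -164025/8;  ∫_0^3 2025*x^4/16 dx = 98415/16.
  Sum: 54675/16 − 492075/32 + 1476225/56 − 164025/8 + 98415/16 = 10935/224.
  ∫_0^3 (u')² dx = ∫_0^3 (25*x^6 - 225*x^5 + 2925*x^4/4 - 2025*x^3/2 + 2025*x^2/4) dx. Term by term:
    ∫_0^3 25*x^6 dx = 54675/7;  ∫_0^3 -225*x^5 dx = -54675/2;  ∫_0^3 2925*x^4/4 dx = 142155/4;
    ∫_0^3 -2025*x^3/2 dx = -164025/8;  ∫_0^3 2025*x^2/4 dx = 18225/4.
  Sum: 54675/7 − 54675/2 + 142155/4 − 164025/8 + 18225/4 = 3645/56.
∫_0^3 u² dx = 10935/224, so ||u||_L² = 27*sqrt(210)/56.
∫_0^3 (u')² dx = 3645/56, so ||u'||_L² = 27*sqrt(70)/28.
Ratio ||u||_L² / ||u'||_L² = sqrt(3)/2.
Sharp Poincaré constant on H^1_0(0, 3) is C_P = L/π = 3/π, achieved by sin(π/3·x).
A polynomial bump cannot attain the sharp Poincaré constant (only the first sine eigenfunction does), so the ratio is strictly less than C_P, consistent with ||u||_L² ≤ C_P ||u'||_L².


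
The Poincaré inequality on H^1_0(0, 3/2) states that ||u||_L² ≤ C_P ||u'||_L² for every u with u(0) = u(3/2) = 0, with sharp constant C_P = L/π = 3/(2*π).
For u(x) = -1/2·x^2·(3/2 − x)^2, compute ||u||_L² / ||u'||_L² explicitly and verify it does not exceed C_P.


||u||_L² / ||u'||_L² = sqrt(3)/4 < C_P = 3/(2*π).

u(x) = -1/2·x^2·(3/2 − x)^2, so u'(x) = x*(-8*x^2 + 18*x - 9)/4.
u(x) = -1/2·x^2·(3/2 − x)^2 vanishes at x = 0 and x = 3/2, so u ∈ H^1_0(0, 3/2). Differentiate via the product rule and integrate the resulting polynomials term by term.
  ∫_0^3/2 u² dx = ∫_0^3/2 (x^8/4 - 3*x^7/2 + 27*x^6/8 - 27*x^5/8 + 81*x^4/64) dx. Term by term:
    ∫_0^3/2 x^8/4 dx = 2187/2048;  ∫_0^3/2 -3*x^7/2 dx = -19683/4096;  ∫_0^3/2 27*x^6/8 dx = 59049/7168;
    ∫_0^3/2 -27*x^5/8 dx = -6561/1024;  ∫_0^3/2 81*x^4/64 dx = 19683/10240.
  Sum: 2187/2048 − 19683/4096 + 59049/7168 − 6561/1024 + 19683/10240 = 2187/143360.
  ∫_0^3/2 (u')² dx = ∫_0^3/2 (4*x^6 - 18*x^5 + 117*x^4/4 - 81*x^3/4 + 81*x^2/16) dx. Term by term:
    ∫_0^3/2 4*x^6 dx = 2187/224;  ∫_0^3/2 -18*x^5 dx = -2187/64;  ∫_0^3/2 117*x^4/4 dx = 28431/640;
    ∫_0^3/2 -81*x^3/4 dx = -6561/256;  ∫_0^3/2 81*x^2/16 dx = 729/128.
  Sum: 2187/224 − 2187/64 + 28431/640 − 6561/256 + 729/128 = 729/8960.
∫_0^3/2 u² dx = 2187/143360, so ||u||_L² = 27*sqrt(105)/2240.
∫_0^3/2 (u')² dx = 729/8960, so ||u'||_L² = 27*sqrt(35)/560.
Ratio ||u||_L² / ||u'||_L² = sqrt(3)/4.
Sharp Poincaré constant on H^1_0(0, 3/2) is C_P = L/π = 3/(2*π), achieved by sin(2*π/3·x).
A polynomial bump cannot attain the sharp Poincaré constant (only the first sine eigenfunction does), so the ratio is strictly less than C_P, consistent with ||u||_L² ≤ C_P ||u'||_L².


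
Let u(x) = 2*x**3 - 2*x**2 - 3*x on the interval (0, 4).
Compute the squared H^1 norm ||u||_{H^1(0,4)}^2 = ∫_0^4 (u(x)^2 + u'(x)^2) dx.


||u||_{H^1}^2 = 256364/35

The H^1 norm (squared) on an interval (0, L) is
  ||u||_{H^1}^2 = ∫_0^L u(x)^2 dx + ∫_0^L u'(x)^2 dx.
Compute u'(x) = 6*x**2 - 4*x - 3.
Then u(x)^2 = 4*x**6 - 8*x**5 - 8*x**4 + 12*x**3 + 9*x**2 and u'(x)^2 = 36*x**4 - 48*x**3 - 20*x**2 + 24*x + 9.
Integrate each monomial from 0 to 4 using ∫_0^4 c·x^n dx = c·4^(n+1)/(n+1):
  ∫_0^4 u(x)^2 dx = ∫_0^4 (4*x^6 - 8*x^5 - 8*x^4 + 12*x^3 + 9*x^2) dx. Term by term:
    ∫_0^4 4*x^6 dx = 65536/7;  ∫_0^4 -8*x^5 dx = -16384/3;  ∫_0^4 -8*x^4 dx = -8192/5;
    ∫_0^4 12*x^3 dx = 768;  ∫_0^4 9*x^2 dx = 192.
  Sum: 65536/7 − 16384/3 − 8192/5 + 768 + 192 = 338368/105.
  ∫_0^4 u'(x)^2 dx = ∫_0^4 (36*x^4 - 48*x^3 - 20*x^2 + 24*x + 9) dx. Term by term:
    ∫_0^4 36*x^4 dx = 36864/5;  ∫_0^4 -48*x^3 dx = -3072;  ∫_0^4 -20*x^2 dx = -1280/3;
    ∫_0^4 24*x dx = 192;  ∫_0^4 9 dx = 36.
  Sum: 36864/5 − 3072 − 1280/3 + 192 + 36 = 61532/15.
Adding: ||u||_{H^1}^2 = 338368/105 + 61532/15 = 256364/35.


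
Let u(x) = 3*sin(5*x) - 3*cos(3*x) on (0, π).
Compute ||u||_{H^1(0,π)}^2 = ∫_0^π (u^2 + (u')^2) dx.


||u||_{H^1(0,π)}^2 = 162*π

u'(x) = 9*sin(3*x) + 15*cos(5*x).
Expand u² and (u')² and integrate term by term on (0, π), using: for integers n ≥ 1, ∫_0^π sin²(nx) dx = ∫_0^π cos²(nx) dx = π/2; for n ≠ n', ∫_0^π sin(nx)sin(n'x) dx = ∫_0^π cos(nx)cos(n'x) dx = 0; and by product-to-sum, ∫_0^π sin(nx)cos(n'x) dx = ½∫_0^π [sin((n+n')x) + sin((n−n')x)] dx, which is 0 when n+n' is even and 2n/(n²−n'²) when n+n' is odd (it need not vanish on (0, π)).
  u² squared terms: (-3)²·∫cos(3x)² dx = 9·π/2 = 9*π/2;  (3)²·∫sin(5x)² dx = 9·π/2 = 9*π/2.
  u² cross terms: 2·(-3)·(3)·∫cos(3x)·sin(5x) dx = -18·(0) = 0.
  So ∫_0^π u² dx = 9*π/2 + 9*π/2 + 0 = 9*π.
  (u')² squared terms: (9)²·∫sin(3x)² dx = 81·π/2 = 81*π/2;  (15)²·∫cos(5x)² dx = 225·π/2 = 225*π/2.
  (u')² cross terms: 2·(9)·(15)·∫sin(3x)·cos(5x) dx = 270·(0) = 0.
  So ∫_0^π (u')² dx = 81*π/2 + 225*π/2 + 0 = 153*π.
||u||_{H^1}^2 = (9*π) + (153*π) = 162*π.


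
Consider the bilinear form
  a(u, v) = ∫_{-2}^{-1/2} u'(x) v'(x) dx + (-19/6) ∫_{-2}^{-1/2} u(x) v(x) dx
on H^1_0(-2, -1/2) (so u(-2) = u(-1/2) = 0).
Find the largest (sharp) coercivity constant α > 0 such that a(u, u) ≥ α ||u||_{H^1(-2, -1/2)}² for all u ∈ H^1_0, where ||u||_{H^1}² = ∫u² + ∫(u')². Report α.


α = (-57 + 8*π^2)/(2*(9 + 4*π^2))

Coercivity of a(·,·) on H^1_0(-2, -1/2) means a(u, u) ≥ α ||u||_{H^1}² for every u ∈ H^1_0.
The interval has length L = 3/2, and Poincaré/coercivity depend only on L. Here a(u, u) = ∫(u')² + (-19/6)·∫u².
Here c = -19/6 < 0 with |c| < (π/L)² = 4*π^2/9, so coercivity still holds. The condition a(u,u) ≥ α||u||_{H^1}² reads (1−α)∫(u')² ≥ (α−c)∫u². Any admissible α is ≤ 1 (rapidly oscillating u have ∫u²/∫(u')² → 0), and α = 1 would force 0 ≥ (1−c)∫u², impossible since c < 1; so 1−α > 0. By the sharp Poincaré inequality on H^1_0 of an interval of length L, ∫(u')² ≥ (π/L)²∫u² with equality for the first sine mode sin(π(x−x₀)/L) (x₀ the left endpoint), so the inequality holds for all u iff (1−α)(π/L)² ≥ α − c, i.e. α ≤ ((π/L)² + c)/((π/L)² + 1) = (1 + c(L/π)²)/(1 + (L/π)²). (Direct route, valid since c ≤ 0: Poincaré gives c∫u² ≥ c(L/π)²∫(u')², so a(u,u) ≥ (1 + c(L/π)²)∫(u')², while ||u||_{H^1}² ≤ (1 + (L/π)²)∫(u')²; dividing yields the same α.) With (π/L)² = 4*π^2/9 and c = -19/6, the largest admissible constant is α = ((π/L)² + c)/((π/L)² + 1).
Simplifying, α = (-57 + 8*π^2)/(2*(9 + 4*π^2)).


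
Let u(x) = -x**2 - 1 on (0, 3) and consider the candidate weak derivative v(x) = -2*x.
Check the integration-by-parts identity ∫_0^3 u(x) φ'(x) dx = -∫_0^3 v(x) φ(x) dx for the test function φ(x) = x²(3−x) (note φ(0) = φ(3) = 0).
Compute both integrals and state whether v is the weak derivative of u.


LHS = 243/10, RHS = 243/10. Yes, v = u' weakly.

u(x) = -x**2 - 1, classical derivative u'(x) = -2*x.
φ(x) = x²(3−x), so φ'(x) = 3*x*(2 - x).
Note φ(0) = φ(3) = 0, so the boundary term u·φ vanishes.
LHS = ∫_0^3 u(x) φ'(x) dx = ∫_0^3 (3*x^4 - 6*x^3 + 3*x^2 - 6*x) dx. Term by term:
  ∫_0^3 3*x^4 dx = 729/5;  ∫_0^3 -6*x^3 dx = -243/2;  ∫_0^3 3*x^2 dx = 27;
  ∫_0^3 -6*x dx = -27.
Sum: 729/5 − 243/2 + 27 − 27 = 243/10.
So LHS = 243/10.
∫_0^3 v(x) φ(x) dx = ∫_0^3 (2*x^4 - 6*x^3) dx. Term by term:
  ∫_0^3 2*x^4 dx = 486/5;  ∫_0^3 -6*x^3 dx = -243/2.
Sum: 486/5 − 243/2 = -243/10.
So RHS = -∫_0^3 v(x) φ(x) dx = 243/10.
LHS = RHS, so the identity holds for this test φ.
Moreover u is smooth here and v(x) = u'(x) = -2*x pointwise, so the identity holds for every test function. Hence v is the weak derivative of u.


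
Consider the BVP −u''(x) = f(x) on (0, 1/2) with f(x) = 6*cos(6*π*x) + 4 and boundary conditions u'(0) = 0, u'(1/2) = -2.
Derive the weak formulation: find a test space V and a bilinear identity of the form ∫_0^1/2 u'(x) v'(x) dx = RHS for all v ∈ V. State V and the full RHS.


V = H^1(0, 1/2) (v unrestricted at boundary; u is determined up to an additive constant); weak form: ∫_0^1/2 u'v' dx = ∫_0^1/2 (6*cos(6*π*x) + 4) v dx − 2·v(1/2) for all v ∈ V.

Multiply both sides by a test function v and integrate from 0 to 1/2:
  ∫_0^1/2 −u''(x) v(x) dx = ∫_0^1/2 f(x) v(x) dx.
Integrate the LHS by parts once:
  ∫_0^1/2 −u'' v dx = −[u'(x) v(x)]_0^1/2 + ∫_0^1/2 u'(x) v'(x) dx.
Thus ∫_0^1/2 u'(x) v'(x) dx = ∫_0^1/2 f(x) v(x) dx + [u'(x) v(x)]_0^1/2.
Choose V so that boundary terms are either known or forced to vanish.
u has inhomogeneous Neumann u'(0) = 0, u'(1/2) = -2. [u' v]_0^1/2 = (-2)·v(1/2) − (0)·v(0) = − 2·v(1/2). Take V = H^1(0, 1/2); boundary term becomes part of RHS.
Weak formulation: find u (satisfying any essential BC) such that ∫_0^1/2 u'(x) v'(x) dx = ∫_0^1/2 f v dx − 2·v(1/2) for all v ∈ V (Neumann data are natural BCs: they enter the RHS as boundary terms).
Substituting f(x) = 6*cos(6*π*x) + 4, the right-hand side is ∫_0^1/2 (6*cos(6*π*x) + 4) v dx − 2·v(1/2).
Compatibility check (pure Neumann): taking v ≡ 1 ∈ V gives 0 = ∫_0^1/2 f dx + (-2) − (0), i.e. ∫_0^1/2 f dx must equal u'(0) − u'(1/2) = 2. Indeed ∫_0^1/2 (6*cos(6*π*x) + 4) dx = 2, so the data are compatible. The solution is then unique only up to an additive constant (fix it e.g. by requiring ∫_0^1/2 u dx = 0).


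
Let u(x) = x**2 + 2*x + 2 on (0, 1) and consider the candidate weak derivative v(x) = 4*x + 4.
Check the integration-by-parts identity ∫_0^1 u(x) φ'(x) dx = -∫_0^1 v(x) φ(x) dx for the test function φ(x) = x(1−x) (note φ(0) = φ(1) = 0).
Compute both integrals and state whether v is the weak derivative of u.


LHS = -1/2, RHS = -1. No, v is not the weak derivative of u.

u(x) = x**2 + 2*x + 2, classical derivative u'(x) = 2*x + 2.
φ(x) = x(1−x), so φ'(x) = 1 - 2*x.
Note φ(0) = φ(1) = 0, so the boundary term u·φ vanishes.
LHS = ∫_0^1 u(x) φ'(x) dx = ∫_0^1 (-2*x^3 - 3*x^2 - 2*x + 2) dx. Term by term:
  ∫_0^1 -2*x^3 dx = -1/2;  ∫_0^1 -3*x^2 dx = -1;  ∫_0^1 -2*x dx = -1;
  ∫_0^1 2 dx = 2.
Sum: -1/2 − 1 − 1 + 2 = -1/2.
So LHS = -1/2.
∫_0^1 v(x) φ(x) dx = ∫_0^1 (-4*x^3 + 4*x) dx. Term by term:
  ∫_0^1 -4*x^3 dx = -1;  ∫_0^1 4*x dx = 2.
Sum: -1 + 2 = 1.
So RHS = -∫_0^1 v(x) φ(x) dx = -1.
LHS − RHS = 1/2 ≠ 0, so the identity fails.
(For a valid weak derivative the identity must hold for EVERY test function, in particular this one. The failure shows v is NOT the weak derivative of u.)
Correct weak derivative would be u'(x) = 2*x + 2.


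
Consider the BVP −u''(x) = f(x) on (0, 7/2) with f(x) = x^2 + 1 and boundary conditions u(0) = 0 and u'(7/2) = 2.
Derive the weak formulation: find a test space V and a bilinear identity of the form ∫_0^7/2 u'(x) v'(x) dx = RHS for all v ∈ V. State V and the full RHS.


V = {v ∈ H^1(0, 7/2) : v(0) = 0} (test functions vanish at x = 0 where u is specified); weak form: ∫_0^7/2 u'v' dx = ∫_0^7/2 (x^2 + 1) v dx + 2·v(7/2) for all v ∈ V.

Multiply both sides by a test function v and integrate from 0 to 7/2:
  ∫_0^7/2 −u''(x) v(x) dx = ∫_0^7/2 f(x) v(x) dx.
Integrate the LHS by parts once:
  ∫_0^7/2 −u'' v dx = −[u'(x) v(x)]_0^7/2 + ∫_0^7/2 u'(x) v'(x) dx.
Thus ∫_0^7/2 u'(x) v'(x) dx = ∫_0^7/2 f(x) v(x) dx + [u'(x) v(x)]_0^7/2.
Choose V so that boundary terms are either known or forced to vanish.
Mixed BC: u(0) = 0 (Dirichlet) and u'(7/2) = 2 (Neumann). Define V = {v ∈ H^1(0, 7/2) : v(0) = 0}. Then [u' v]_0^7/2 = u'(7/2)·v(7/2) − u'(0)·0 = 2·v(7/2).
Weak formulation: find u (satisfying any essential BC) such that ∫_0^7/2 u'(x) v'(x) dx = ∫_0^7/2 f v dx + 2·v(7/2) for all v ∈ V (Dirichlet at 0 absorbed into V; Neumann datum at x = 7/2 contributes the boundary term).
Substituting f(x) = x^2 + 1, the right-hand side is ∫_0^7/2 (x^2 + 1) v dx + 2·v(7/2).


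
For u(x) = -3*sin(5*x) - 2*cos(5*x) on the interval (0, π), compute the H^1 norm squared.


||u||_{H^1(0,π)}^2 = 169*π

u'(x) = 10*sin(5*x) - 15*cos(5*x).
Expand u² and (u')² and integrate term by term on (0, π), using: for integers n ≥ 1, ∫_0^π sin²(nx) dx = ∫_0^π cos²(nx) dx = π/2; for n ≠ n', ∫_0^π sin(nx)sin(n'x) dx = ∫_0^π cos(nx)cos(n'x) dx = 0; and by product-to-sum, ∫_0^π sin(nx)cos(n'x) dx = ½∫_0^π [sin((n+n')x) + sin((n−n')x)] dx, which is 0 when n+n' is even and 2n/(n²−n'²) when n+n' is odd (it need not vanish on (0, π)).
  u² squared terms: (-3)²·∫sin(5x)² dx = 9·π/2 = 9*π/2;  (-2)²·∫cos(5x)² dx = 4·π/2 = 2*π.
  u² cross terms: 2·(-3)·(-2)·∫sin(5x)·cos(5x) dx = 12·(0) = 0.
  So ∫_0^π u² dx = 9*π/2 + 2*π + 0 = 13*π/2.
  (u')² squared terms: (-15)²·∫cos(5x)² dx = 225·π/2 = 225*π/2;  (10)²·∫sin(5x)² dx = 100·π/2 = 50*π.
  (u')² cross terms: 2·(-15)·(10)·∫cos(5x)·sin(5x) dx = -300·(0) = 0.
  So ∫_0^π (u')² dx = 225*π/2 + 50*π + 0 = 325*π/2.
||u||_{H^1}^2 = (13*π/2) + (325*π/2) = 169*π.


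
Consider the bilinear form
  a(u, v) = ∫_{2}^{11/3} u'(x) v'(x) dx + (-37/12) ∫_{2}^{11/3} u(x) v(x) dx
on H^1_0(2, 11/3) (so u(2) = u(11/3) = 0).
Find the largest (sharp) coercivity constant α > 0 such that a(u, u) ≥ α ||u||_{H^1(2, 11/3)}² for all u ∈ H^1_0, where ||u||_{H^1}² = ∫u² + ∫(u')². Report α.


α = (-925 + 108*π^2)/(12*(25 + 9*π^2))

Coercivity of a(·,·) on H^1_0(2, 11/3) means a(u, u) ≥ α ||u||_{H^1}² for every u ∈ H^1_0.
The interval has length L = 5/3, and Poincaré/coercivity depend only on L. Here a(u, u) = ∫(u')² + (-37/12)·∫u².
Here c = -37/12 < 0 with |c| < (π/L)² = 9*π^2/25, so coercivity still holds. The condition a(u,u) ≥ α||u||_{H^1}² reads (1−α)∫(u')² ≥ (α−c)∫u². Any admissible α is ≤ 1 (rapidly oscillating u have ∫u²/∫(u')² → 0), and α = 1 would force 0 ≥ (1−c)∫u², impossible since c < 1; so 1−α > 0. By the sharp Poincaré inequality on H^1_0 of an interval of length L, ∫(u')² ≥ (π/L)²∫u² with equality for the first sine mode sin(π(x−x₀)/L) (x₀ the left endpoint), so the inequality holds for all u iff (1−α)(π/L)² ≥ α − c, i.e. α ≤ ((π/L)² + c)/((π/L)² + 1) = (1 + c(L/π)²)/(1 + (L/π)²). (Direct route, valid since c ≤ 0: Poincaré gives c∫u² ≥ c(L/π)²∫(u')², so a(u,u) ≥ (1 + c(L/π)²)∫(u')², while ||u||_{H^1}² ≤ (1 + (L/π)²)∫(u')²; dividing yields the same α.) With (π/L)² = 9*π^2/25 and c = -37/12, the largest admissible constant is α = ((π/L)² + c)/((π/L)² + 1).
Simplifying, α = (-925 + 108*π^2)/(12*(25 + 9*π^2)).


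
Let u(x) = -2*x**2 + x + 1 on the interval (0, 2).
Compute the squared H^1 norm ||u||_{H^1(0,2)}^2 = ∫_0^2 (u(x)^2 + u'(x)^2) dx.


||u||_{H^1}^2 = 544/15

The H^1 norm (squared) on an interval (0, L) is
  ||u||_{H^1}^2 = ∫_0^L u(x)^2 dx + ∫_0^L u'(x)^2 dx.
Compute u'(x) = 1 - 4*x.
Then u(x)^2 = 4*x**4 - 4*x**3 - 3*x**2 + 2*x + 1 and u'(x)^2 = 16*x**2 - 8*x + 1.
Integrate each monomial from 0 to 2 using ∫_0^2 c·x^n dx = c·2^(n+1)/(n+1):
  ∫_0^2 u(x)^2 dx = ∫_0^2 (4*x^4 - 4*x^3 - 3*x^2 + 2*x + 1) dx. Term by term:
    ∫_0^2 4*x^4 dx = 128/5;  ∫_0^2 -4*x^3 dx = -16;  ∫_0^2 -3*x^2 dx = -8;
    ∫_0^2 2*x dx = 4;  ∫_0^2 1 dx = 2.
  Sum: 128/5 − 16 − 8 + 4 + 2 = 38/5.
  ∫_0^2 u'(x)^2 dx = ∫_0^2 (16*x^2 - 8*x + 1) dx. Term by term:
    ∫_0^2 16*x^2 dx = 128/3;  ∫_0^2 -8*x dx = -16;  ∫_0^2 1 dx = 2.
  Sum: 128/3 − 16 + 2 = 86/3.
Adding: ||u||_{H^1}^2 = 38/5 + 86/3 = 544/15.


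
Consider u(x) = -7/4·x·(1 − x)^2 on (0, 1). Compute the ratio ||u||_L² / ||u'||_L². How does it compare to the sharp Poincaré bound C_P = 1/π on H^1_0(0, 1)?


||u||_L² / ||u'||_L² = sqrt(14)/14 < C_P = 1/π.

u(x) = -7/4·x·(1 − x)^2, so u'(x) = -21*x^2/4 + 7*x - 7/4.
u(x) = -7/4·x·(1 − x)^2 vanishes at x = 0 and x = 1, so u ∈ H^1_0(0, 1). Differentiate via the product rule and integrate the resulting polynomials term by term.
  ∫_0^1 u² dx = ∫_0^1 (49*x^6/16 - 49*x^5/4 + 147*x^4/8 - 49*x^3/4 + 49*x^2/16) dx. Term by term:
    ∫_0^1 49*x^6/16 dx = 7/16;  ∫_0^1 -49*x^5/4 dx = -49/24;  ∫_0^1 147*x^4/8 dx = 147/40;
    ∫_0^1 -49*x^3/4 dx = -49/16;  ∫_0^1 49*x^2/16 dx = 49/48.
  Sum: 7/16 − 49/24 + 147/40 − 49/16 + 49/48 = 7/240.
  ∫_0^1 (u')² dx = ∫_0^1 (441*x^4/16 - 147*x^3/2 + 539*x^2/8 - 49*x/2 + 49/16) dx. Term by term:
    ∫_0^1 441*x^4/16 dx = 441/80;  ∫_0^1 -147*x^3/2 dx = -147/8;  ∫_0^1 539*x^2/8 dx = 539/24;
    ∫_0^1 -49*x/2 dx = -49/4;  ∫_0^1 49/16 dx = 49/16.
  Sum: 441/80 − 147/8 + 539/24 − 49/4 + 49/16 = 49/120.
∫_0^1 u² dx = 7/240, so ||u||_L² = sqrt(105)/60.
∫_0^1 (u')² dx = 49/120, so ||u'||_L² = 7*sqrt(30)/60.
Ratio ||u||_L² / ||u'||_L² = sqrt(14)/14.
Sharp Poincaré constant on H^1_0(0, 1) is C_P = L/π = 1/π, achieved by sin(π·x).
A polynomial bump cannot attain the sharp Poincaré constant (only the first sine eigenfunction does), so the ratio is strictly less than C_P, consistent with ||u||_L² ≤ C_P ||u'||_L².


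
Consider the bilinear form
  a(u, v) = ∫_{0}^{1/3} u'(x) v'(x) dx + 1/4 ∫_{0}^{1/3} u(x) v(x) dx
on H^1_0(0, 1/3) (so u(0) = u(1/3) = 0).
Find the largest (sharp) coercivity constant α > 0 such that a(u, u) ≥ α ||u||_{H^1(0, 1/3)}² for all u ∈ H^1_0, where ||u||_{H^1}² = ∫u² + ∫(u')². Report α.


α = (1 + 36*π^2)/(4*(1 + 9*π^2))

Coercivity of a(·,·) on H^1_0(0, 1/3) means a(u, u) ≥ α ||u||_{H^1}² for every u ∈ H^1_0.
The interval has length L = 1/3, and Poincaré/coercivity depend only on L. Here a(u, u) = ∫(u')² + (1/4)·∫u².
Here 0 < c = 1/4 < 1. The condition a(u,u) ≥ α||u||_{H^1}² reads (1−α)∫(u')² ≥ (α−c)∫u². Any admissible α is ≤ 1 (rapidly oscillating u have ∫u²/∫(u')² → 0), and α = 1 would force 0 ≥ (1−c)∫u², impossible since c < 1; so 1−α > 0. By the sharp Poincaré inequality on H^1_0 of an interval of length L, ∫(u')² ≥ (π/L)²∫u² with equality for the first sine mode sin(π(x−x₀)/L) (x₀ the left endpoint), so the inequality holds for all u iff (1−α)(π/L)² ≥ α − c, i.e. α ≤ ((π/L)² + c)/((π/L)² + 1) = (1 + c(L/π)²)/(1 + (L/π)²). With (π/L)² = 9*π^2 and c = 1/4, the largest admissible constant is α = ((π/L)² + c)/((π/L)² + 1).
Simplifying, α = (1 + 36*π^2)/(4*(1 + 9*π^2)).
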